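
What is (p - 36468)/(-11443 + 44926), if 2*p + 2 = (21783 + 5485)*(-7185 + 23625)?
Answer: 224106491/33483 ≈ 6693.1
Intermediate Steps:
p = 224142959 (p = -1 + ((21783 + 5485)*(-7185 + 23625))/2 = -1 + (27268*16440)/2 = -1 + (1/2)*448285920 = -1 + 224142960 = 224142959)
(p - 36468)/(-11443 + 44926) = (224142959 - 36468)/(-11443 + 44926) = 224106491/33483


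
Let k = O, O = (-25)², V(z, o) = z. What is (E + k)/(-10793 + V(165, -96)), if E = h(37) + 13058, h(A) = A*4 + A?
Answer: -3467/2657 ≈ -1.3049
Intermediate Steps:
h(A) = 5*A (h(A) = 4*A + A = 5*A)
E = 13243 (E = 5*37 + 13058 = 185 + 13058 = 13243)
O = 625
k = 625
(E + k)/(-10793 + V(165, -96)) = (13243 + 625)/(-10793 + 165) = 13868/(-10628) = 13868*(-1/10628) = -3467/2657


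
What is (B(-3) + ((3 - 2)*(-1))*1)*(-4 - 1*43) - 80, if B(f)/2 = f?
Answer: 249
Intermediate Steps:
B(f) = 2*f
(B(-3) + ((3 - 2)*(-1))*1)*(-4 - 1*43) - 80 = (2*(-3) + ((3 - 2)*(-1))*1)*(-4 - 1*43) - 80 = (-6 + (1*(-1))*1)*(-4 - 43) - 80 = (-6 - 1*1)*(-47) - 80 = (-6 - 1)*(-47) - 80 = -7*(-47) - 80 = 329 - 80 = 249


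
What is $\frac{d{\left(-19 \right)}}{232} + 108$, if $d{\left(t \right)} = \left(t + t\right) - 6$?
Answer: $\frac{6253}{58} \approx 107.81$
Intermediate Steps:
$d{\left(t \right)} = -6 + 2 t$ ($d{\left(t \right)} = 2 t - 6 = -6 + 2 t$)
$\frac{d{\left(-19 \right)}}{232} + 108 = \frac{-6 + 2 \left(-19\right)}{232} + 108 = \frac{-6 - 38}{232} + 108 = \frac{1}{232} \left(-44\right) + 108 = - \frac{11}{58} + 108 = \frac{6253}{58}$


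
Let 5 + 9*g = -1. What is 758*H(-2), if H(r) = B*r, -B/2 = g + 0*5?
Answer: -6064/3 ≈ -2021.3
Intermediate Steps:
g = -2/3 (g = -5/9 + (1/9)*(-1) = -5/9 - 1/9 = -2/3 ≈ -0.66667)
B = 4/3 (B = -2*(-2/3 + 0*5) = -2*(-2/3 + 0) = -2*(-2/3) = 4/3 ≈ 1.3333)
H(r) = 4*r/3
758*H(-2) = 758*((4/3)*(-2)) = 758*(-8/3) = -6064/3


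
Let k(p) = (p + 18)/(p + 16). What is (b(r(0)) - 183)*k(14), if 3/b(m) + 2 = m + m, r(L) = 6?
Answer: -4872/25 ≈ -194.88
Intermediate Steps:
k(p) = (18 + p)/(16 + p)
b(m) = 3/(-2 + 2*m) (b(m) = 3/(-2 + (m + m)) = 3/(-2 + 2*m))
(b(r(0)) - 183)*k(14) = (3/(2*(-1 + 6)) - 183)*((18 + 14)/(16 + 14)) = ((3/2)/5 - 183)*(32/30) = ((3/2)*(⅕) - 183)*((1/30)*32) = (3/10 - 183)*(16/15) = -1827/10*16/15 = -4872/25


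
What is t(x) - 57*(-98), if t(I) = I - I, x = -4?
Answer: 5586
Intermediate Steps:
t(I) = 0
t(x) - 57*(-98) = 0 - 57*(-98) = 0 + 5586 = 5586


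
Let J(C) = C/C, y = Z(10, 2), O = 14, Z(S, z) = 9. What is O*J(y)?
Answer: 14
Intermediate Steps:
y = 9
J(C) = 1
O*J(y) = 14*1 = 14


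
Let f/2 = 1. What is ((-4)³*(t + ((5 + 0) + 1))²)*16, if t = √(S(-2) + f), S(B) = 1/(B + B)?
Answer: -38656 - 6144*√7 ≈ -54912.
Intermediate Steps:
S(B) = 1/(2*B)
f = 2 (f = 2*1 = 2)
t = √7/2 (t = √((½)/(-2) + 2) = √((½)*(-½) + 2) = √(-¼ + 2) = √(7/4) = √7/2 ≈ 1.3229)
((-4)³*(t + ((5 + 0) + 1))²)*16 = ((-4)³*(√7/2 + ((5 + 0) + 1))²)*16 = -64*(√7/2 + (5 + 1))²*16 = -64*(√7/2 + 6)²*16 = -64*(6 + √7/2)²*16 = -1024*(6 + √7/2)²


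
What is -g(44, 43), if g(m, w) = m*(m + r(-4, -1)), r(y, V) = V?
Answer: -1892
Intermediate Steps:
g(m, w) = m*(-1 + m) (g(m, w) = m*(m - 1) = m*(-1 + m))
-g(44, 43) = -44*(-1 + 44) = -44*43 = -1*1892 = -1892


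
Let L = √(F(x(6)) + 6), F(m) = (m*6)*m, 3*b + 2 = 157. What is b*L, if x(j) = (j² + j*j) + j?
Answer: 155*√36510/3 ≈ 9872.3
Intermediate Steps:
b = 155/3 (b = -⅔ + (⅓)*157 = -⅔ + 157/3 = 155/3 ≈ 51.667)
x(j) = j + 2*j² (x(j) = (j² + j²) + j = 2*j² + j = j + 2*j²)
F(m) = 6*m² (F(m) = (6*m)*m = 6*m²)
L = √36510 (L = √(6*(6*(1 + 2*6))² + 6) = √(6*(6*(1 + 12))² + 6) = √(6*(6*13)² + 6) = √(6*78² + 6) = √(6*6084 + 6) = √(36504 + 6) = √36510 ≈ 191.08)
b*L = 155*√36510/3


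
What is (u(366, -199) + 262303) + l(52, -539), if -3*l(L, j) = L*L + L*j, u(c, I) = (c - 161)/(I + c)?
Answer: 135643526/501 ≈ 2.7075e+5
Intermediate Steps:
u(c, I) = (-161 + c)/(I + c)
l(L, j) = -L**2/3 - L*j/3 (l(L, j) = -(L*L + L*j)/3 = -(L**2 + L*j)/3 = -L**2/3 - L*j/3)
(u(366, -199) + 262303) + l(52, -539) = ((-161 + 366)/(-199 + 366) + 262303) - 1/3*52*(52 - 539) = (205/167 + 262303) - 1/3*52*(-487) = ((1/167)*205 + 262303) + 25324/3 = (205/167 + 262303) + 25324/3 = 43804806/167 + 25324/3 = 135643526/501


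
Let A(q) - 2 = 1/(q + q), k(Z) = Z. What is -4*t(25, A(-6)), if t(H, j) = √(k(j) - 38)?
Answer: -2*I*√1299/3 ≈ -24.028*I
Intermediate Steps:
A(q) = 2 + 1/(2*q) (A(q) = 2 + 1/(q + q) = 2 + 1/(2*q))
t(H, j) = √(-38 + j) (t(H, j) = √(j - 38) = √(-38 + j))
-4*t(25, A(-6)) = -4*√(-38 + (2 + (½)/(-6))) = -4*√(-38 + (2 + (½)*(-⅙))) = -4*√(-38 + (2 - 1/12)) = -4*√(-38 + 23/12) = -2*I*√1299/3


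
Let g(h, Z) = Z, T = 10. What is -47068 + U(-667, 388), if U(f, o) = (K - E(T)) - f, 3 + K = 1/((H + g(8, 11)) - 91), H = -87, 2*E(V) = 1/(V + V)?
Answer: -309978927/6680 ≈ -46404.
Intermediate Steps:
E(V) = 1/(4*V) (E(V) = 1/(2*(V + V)) = 1/(2*((2*V))) = (1/(2*V))/2 = 1/(4*V))
K = -502/167 (K = -3 + 1/((-87 + 11) - 91) = -3 + 1/(-76 - 91) = -3 + 1/(-167) = -3 - 1/167 = -502/167 ≈ -3.0060)
U(f, o) = -20247/6680 - f (U(f, o) = (-502/167 - 1/(4*10)) - f = (-502/167 - 1*1/40) - f = (-502/167 - 1/40) - f = -20247/6680 - f)
-47068 + U(-667, 388) = -47068 + (-20247/6680 - 1*(-667)) = -47068 + (-20247/6680 + 667) = -47068 + 4435313/6680 = -309978927/6680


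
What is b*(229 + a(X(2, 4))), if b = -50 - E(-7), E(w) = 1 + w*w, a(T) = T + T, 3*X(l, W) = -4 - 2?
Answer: -22500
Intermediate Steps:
X(l, W) = -2 (X(l, W) = (-4 - 2)/3 = (⅓)*(-6) = -2)
a(T) = 2*T
E(w) = 1 + w²
b = -100 (b = -50 - (1 + (-7)²) = -50 - (1 + 49) = -50 - 1*50 = -50 - 50 = -100)
b*(229 + a(X(2, 4))) = -100*(229 + 2*(-2)) = -100*(229 - 4) = -100*225 = -22500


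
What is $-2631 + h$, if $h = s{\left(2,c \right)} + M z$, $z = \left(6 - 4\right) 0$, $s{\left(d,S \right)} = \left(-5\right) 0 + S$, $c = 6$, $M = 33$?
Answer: $-2625$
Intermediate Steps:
$s{\left(d,S \right)} = S$ ($s{\left(d,S \right)} = 0 + S = S$)
$z = 0$ ($z = 2 \cdot 0 = 0$)
$h = 6$ ($h = 6 + 33 \cdot 0 = 6 + 0 = 6$)
$-2631 + h = -2631 + 6 = -2625$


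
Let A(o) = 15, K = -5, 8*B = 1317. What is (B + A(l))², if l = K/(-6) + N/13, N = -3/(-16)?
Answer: 2064969/64 ≈ 32265.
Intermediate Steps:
N = 3/16 (N = -3*(-1/16) = 3/16 ≈ 0.18750)
B = 1317/8 (B = (⅛)*1317 = 1317/8 ≈ 164.63)
l = 529/624 (l = -5/(-6) + (3/16)/13 = -5*(-⅙) + (3/16)*(1/13) = ⅚ + 3/208 = 529/624 ≈ 0.84776)
(B + A(l))² = (1317/8 + 15)² = (1437/8)² = 2064969/64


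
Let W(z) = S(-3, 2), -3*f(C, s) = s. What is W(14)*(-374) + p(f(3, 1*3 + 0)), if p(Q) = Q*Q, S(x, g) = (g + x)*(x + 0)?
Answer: -1121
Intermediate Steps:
f(C, s) = -s/3
S(x, g) = x*(g + x) (S(x, g) = (g + x)*x = x*(g + x))
W(z) = 3 (W(z) = -3*(2 - 3) = -3*(-1) = 3)
p(Q) = Q²
W(14)*(-374) + p(f(3, 1*3 + 0)) = 3*(-374) + (-(1*3 + 0)/3)² = -1122 + (-(3 + 0)/3)² = -1122 + (-⅓*3)² = -1122 + (-1)² = -1122 + 1 = -1121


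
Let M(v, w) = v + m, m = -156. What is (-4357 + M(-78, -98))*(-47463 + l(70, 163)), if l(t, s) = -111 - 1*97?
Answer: 218857561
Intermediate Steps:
l(t, s) = -208 (l(t, s) = -111 - 97 = -208)
M(v, w) = -156 + v (M(v, w) = v - 156 = -156 + v)
(-4357 + M(-78, -98))*(-47463 + l(70, 163)) = (-4357 + (-156 - 78))*(-47463 - 208) = (-4357 - 234)*(-47671) = -4591*(-47671) = 218857561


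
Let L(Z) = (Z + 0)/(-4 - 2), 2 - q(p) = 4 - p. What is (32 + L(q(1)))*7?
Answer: 1351/6 ≈ 225.17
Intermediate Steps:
q(p) = -2 + p (q(p) = 2 - (4 - p) = 2 + (-4 + p) = -2 + p)
L(Z) = -Z/6 (L(Z) = Z/(-6) = Z*(-1/6) = -Z/6)
(32 + L(q(1)))*7 = (32 - (-2 + 1)/6)*7 = (32 - 1/6*(-1))*7 = (32 + 1/6)*7 = (193/6)*7 = 1351/6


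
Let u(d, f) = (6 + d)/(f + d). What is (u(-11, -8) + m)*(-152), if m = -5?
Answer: 720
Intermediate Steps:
u(d, f) = (6 + d)/(d + f)
(u(-11, -8) + m)*(-152) = ((6 - 11)/(-11 - 8) - 5)*(-152) = (-5/(-19) - 5)*(-152) = (-1/19*(-5) - 5)*(-152) = (5/19 - 5)*(-152) = -90/19*(-152) = 720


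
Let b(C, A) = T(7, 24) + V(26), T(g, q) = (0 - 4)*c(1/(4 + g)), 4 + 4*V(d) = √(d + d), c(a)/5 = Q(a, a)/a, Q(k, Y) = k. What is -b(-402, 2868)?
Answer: 21 - √13/2 ≈ 19.197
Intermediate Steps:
c(a) = 5 (c(a) = 5*(a/a) = 5*1 = 5)
V(d) = -1 + √2*√d/4 (V(d) = -1 + √(d + d)/4 = -1 + √(2*d)/4 = -1 + (√2*√d)/4 = -1 + √2*√d/4)
T(g, q) = -20 (T(g, q) = (0 - 4)*5 = -4*5 = -20)
b(C, A) = -21 + √13/2 (b(C, A) = -20 + (-1 + √2*√26/4) = -20 + (-1 + √13/2) = -21 + √13/2)
-b(-402, 2868) = -(-21 + √13/2) = 21 - √13/2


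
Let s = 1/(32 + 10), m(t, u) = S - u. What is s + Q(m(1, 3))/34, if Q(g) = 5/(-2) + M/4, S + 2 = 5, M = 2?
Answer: -25/714 ≈ -0.035014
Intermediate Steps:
S = 3 (S = -2 + 5 = 3)
m(t, u) = 3 - u
s = 1/42 ≈ 0.023810
Q(g) = -2 (Q(g) = 5/(-2) + 2/4 = 5*(-½) + 2*(¼) = -5/2 + ½ = -2)
s + Q(m(1, 3))/34 = 1/42 - 2/34 = 1/42 + (1/34)*(-2) = 1/42 - 1/17 = -25/714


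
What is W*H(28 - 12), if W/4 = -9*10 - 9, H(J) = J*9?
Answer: -57024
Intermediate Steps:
H(J) = 9*J
W = -396 (W = 4*(-9*10 - 9) = 4*(-90 - 9) = 4*(-99) = -396)
W*H(28 - 12) = -3564*(28 - 12) = -3564*16 = -396*144 = -57024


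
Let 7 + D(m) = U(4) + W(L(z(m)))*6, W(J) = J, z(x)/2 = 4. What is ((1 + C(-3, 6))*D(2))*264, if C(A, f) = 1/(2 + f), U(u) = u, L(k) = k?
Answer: 13365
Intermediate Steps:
z(x) = 8 (z(x) = 2*4 = 8)
D(m) = 45 (D(m) = -7 + (4 + 8*6) = -7 + (4 + 48) = -7 + 52 = 45)
((1 + C(-3, 6))*D(2))*264 = ((1 + 1/(2 + 6))*45)*264 = ((1 + 1/8)*45)*264 = ((1 + ⅛)*45)*264 = ((9/8)*45)*264 = (405/8)*264 = 13365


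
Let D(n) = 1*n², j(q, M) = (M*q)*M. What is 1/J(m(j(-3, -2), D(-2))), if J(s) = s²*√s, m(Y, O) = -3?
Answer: -I*√3/27 ≈ -0.06415*I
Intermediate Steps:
j(q, M) = q*M²
D(n) = n²
J(s) = s^(5/2)
1/J(m(j(-3, -2), D(-2))) = 1/((-3)^(5/2)) = 1/(9*I*√3) = -I*√3/27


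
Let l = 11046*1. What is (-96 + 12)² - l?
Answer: -3990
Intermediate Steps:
l = 11046
(-96 + 12)² - l = (-96 + 12)² - 1*11046 = (-84)² - 11046 = 7056 - 11046 = -3990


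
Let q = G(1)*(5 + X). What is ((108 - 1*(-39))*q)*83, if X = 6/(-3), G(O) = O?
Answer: 36603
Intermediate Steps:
X = -2 (X = 6*(-⅓) = -2)
q = 3 (q = 1*(5 - 2) = 1*3 = 3)
((108 - 1*(-39))*q)*83 = ((108 - 1*(-39))*3)*83 = ((108 + 39)*3)*83 = (147*3)*83 = 441*83 = 36603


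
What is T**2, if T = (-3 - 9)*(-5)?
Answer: 3600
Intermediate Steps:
T = 60 (T = -12*(-5) = 60)
T**2 = 60**2 = 3600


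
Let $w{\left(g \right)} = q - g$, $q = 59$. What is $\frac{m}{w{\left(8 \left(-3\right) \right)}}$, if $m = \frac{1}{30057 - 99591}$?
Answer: $- \frac{1}{5771322} \approx -1.7327 \cdot 10^{-7}$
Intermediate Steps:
$w{\left(g \right)} = 59 - g$
$m = - \frac{1}{69534}$ ($m = \frac{1}{-69534} = - \frac{1}{69534} \approx -1.4381 \cdot 10^{-5}$)
$\frac{m}{w{\left(8 \left(-3\right) \right)}} = - \frac{1}{69534 \left(59 - 8 \left(-3\right)\right)} = - \frac{1}{69534 \left(59 - -24\right)} = - \frac{1}{69534 \left(59 + 24\right)} = - \frac{1}{69534 \cdot 83} = \left(- \frac{1}{69534}\right) \frac{1}{83} = - \frac{1}{5771322}$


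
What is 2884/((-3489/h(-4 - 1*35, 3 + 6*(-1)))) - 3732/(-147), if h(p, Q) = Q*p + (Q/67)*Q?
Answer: -272748932/3818129 ≈ -71.435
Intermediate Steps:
h(p, Q) = Q²/67 + Q*p (h(p, Q) = Q*p + (Q*(1/67))*Q = Q*p + (Q/67)*Q = Q*p + Q²/67 = Q²/67 + Q*p)
2884/((-3489/h(-4 - 1*35, 3 + 6*(-1)))) - 3732/(-147) = 2884/((-3489*67/((3 + 6*(-1))*((3 + 6*(-1)) + 67*(-4 - 1*35))))) - 3732/(-147) = 2884/((-3489*67/((3 - 6)*((3 - 6) + 67*(-4 - 35))))) - 3732*(-1/147) = 2884/((-3489*(-67/(3*(-3 + 67*(-39)))))) + 1244/49 = 2884/((-3489*(-67/(3*(-3 - 2613))))) + 1244/49 = 2884/((-3489/((1/67)*(-3)*(-2616)))) + 1244/49 = 2884/((-3489/7848/67)) + 1244/49 = 2884/((-3489*67/7848)) + 1244/49 = 2884/(-77921/2616) + 1244/49 = 2884*(-2616/77921) + 1244/49 = -7544544/77921 + 1244/49 = -272748932/3818129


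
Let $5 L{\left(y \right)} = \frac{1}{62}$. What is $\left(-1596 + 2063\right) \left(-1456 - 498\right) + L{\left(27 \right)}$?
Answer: $- \frac{282880579}{310} \approx -9.1252 \cdot 10^{5}$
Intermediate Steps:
$L{\left(y \right)} = \frac{1}{310}$ ($L{\left(y \right)} = \frac{1}{5 \cdot 62} = \frac{1}{5} \cdot \frac{1}{62} = \frac{1}{310}$)
$\left(-1596 + 2063\right) \left(-1456 - 498\right) + L{\left(27 \right)} = \left(-1596 + 2063\right) \left(-1456 - 498\right) + \frac{1}{310} = 467 \left(-1954\right) + \frac{1}{310} = -912518 + \frac{1}{310} = - \frac{282880579}{310}$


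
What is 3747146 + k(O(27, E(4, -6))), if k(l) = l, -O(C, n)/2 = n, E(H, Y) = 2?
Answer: 3747142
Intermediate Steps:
O(C, n) = -2*n
3747146 + k(O(27, E(4, -6))) = 3747146 - 2*2 = 3747146 - 4 = 3747142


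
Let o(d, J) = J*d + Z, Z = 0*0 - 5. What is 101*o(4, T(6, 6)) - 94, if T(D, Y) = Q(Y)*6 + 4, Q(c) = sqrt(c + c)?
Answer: 1017 + 4848*sqrt(3) ≈ 9414.0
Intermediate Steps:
Q(c) = sqrt(2)*sqrt(c) (Q(c) = sqrt(2*c) = sqrt(2)*sqrt(c))
Z = -5 (Z = 0 - 5 = -5)
T(D, Y) = 4 + 6*sqrt(2)*sqrt(Y) (T(D, Y) = (sqrt(2)*sqrt(Y))*6 + 4 = 6*sqrt(2)*sqrt(Y) + 4 = 4 + 6*sqrt(2)*sqrt(Y))
o(d, J) = -5 + J*d (o(d, J) = J*d - 5 = -5 + J*d)
101*o(4, T(6, 6)) - 94 = 101*(-5 + (4 + 6*sqrt(2)*sqrt(6))*4) - 94 = 101*(-5 + (4 + 12*sqrt(3))*4) - 94 = 101*(-5 + (16 + 48*sqrt(3))) - 94 = 101*(11 + 48*sqrt(3)) - 94 = (1111 + 4848*sqrt(3)) - 94 = 1017 + 4848*sqrt(3)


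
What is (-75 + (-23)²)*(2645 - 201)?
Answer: 1109576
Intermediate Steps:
(-75 + (-23)²)*(2645 - 201) = (-75 + 529)*2444 = 454*2444 = 1109576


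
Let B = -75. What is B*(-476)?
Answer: 35700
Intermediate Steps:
B*(-476) = -75*(-476) = 35700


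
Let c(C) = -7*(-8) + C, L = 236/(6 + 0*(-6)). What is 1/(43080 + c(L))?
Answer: 3/129526 ≈ 2.3161e-5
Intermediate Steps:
L = 118/3 (L = 236/(6 + 0) = 236/6 = 236*(1/6) = 118/3 ≈ 39.333)
c(C) = 56 + C
1/(43080 + c(L)) = 1/(43080 + (56 + 118/3)) = 1/(43080 + 286/3) = 1/(129526/3) = 3/129526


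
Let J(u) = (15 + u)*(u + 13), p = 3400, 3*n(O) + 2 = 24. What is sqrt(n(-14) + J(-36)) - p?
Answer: -3400 + sqrt(4413)/3 ≈ -3377.9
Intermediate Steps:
n(O) = 22/3 (n(O) = -2/3 + (1/3)*24 = -2/3 + 8 = 22/3)
J(u) = (13 + u)*(15 + u) (J(u) = (15 + u)*(13 + u) = (13 + u)*(15 + u))
sqrt(n(-14) + J(-36)) - p = sqrt(22/3 + (195 + (-36)**2 + 28*(-36))) - 1*3400 = sqrt(22/3 + (195 + 1296 - 1008)) - 3400 = sqrt(22/3 + 483) - 3400 = sqrt(1471/3) - 3400 = sqrt(4413)/3 - 3400 = -3400 + sqrt(4413)/3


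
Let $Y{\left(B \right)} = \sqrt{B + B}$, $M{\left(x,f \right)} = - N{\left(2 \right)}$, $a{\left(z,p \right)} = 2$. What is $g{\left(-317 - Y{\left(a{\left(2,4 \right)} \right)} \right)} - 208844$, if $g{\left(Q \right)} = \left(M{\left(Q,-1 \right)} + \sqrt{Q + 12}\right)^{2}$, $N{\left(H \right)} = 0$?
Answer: $-209151$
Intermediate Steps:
$M{\left(x,f \right)} = 0$ ($M{\left(x,f \right)} = \left(-1\right) 0 = 0$)
$Y{\left(B \right)} = \sqrt{2} \sqrt{B}$ ($Y{\left(B \right)} = \sqrt{2 B} = \sqrt{2} \sqrt{B}$)
$g{\left(Q \right)} = 12 + Q$ ($g{\left(Q \right)} = \left(0 + \sqrt{Q + 12}\right)^{2} = \left(0 + \sqrt{12 + Q}\right)^{2} = \left(\sqrt{12 + Q}\right)^{2} = 12 + Q$)
$g{\left(-317 - Y{\left(a{\left(2,4 \right)} \right)} \right)} - 208844 = \left(12 - \left(317 + \sqrt{2} \sqrt{2}\right)\right) - 208844 = \left(12 - 319\right) - 208844 = -307 - 208844 = -209151$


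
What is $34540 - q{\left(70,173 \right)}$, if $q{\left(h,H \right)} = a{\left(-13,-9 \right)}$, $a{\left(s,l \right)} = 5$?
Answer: $34535$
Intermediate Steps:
$q{\left(h,H \right)} = 5$
$34540 - q{\left(70,173 \right)} = 34540 - 5 = 34535$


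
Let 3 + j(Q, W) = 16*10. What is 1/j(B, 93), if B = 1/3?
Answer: 1/157 ≈ 0.0063694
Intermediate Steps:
B = ⅓ ≈ 0.33333
j(Q, W) = 157 (j(Q, W) = -3 + 16*10 = -3 + 160 = 157)
1/j(B, 93) = 1/157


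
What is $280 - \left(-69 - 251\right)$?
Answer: $600$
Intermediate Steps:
$280 - \left(-69 - 251\right) = 280 - -320 = 280 + 320 = 600$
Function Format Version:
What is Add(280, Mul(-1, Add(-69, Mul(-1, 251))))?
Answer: 600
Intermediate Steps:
Add(280, Mul(-1, Add(-69, Mul(-1, 251)))) = Add(280, Mul(-1, Add(-69, -251))) = Add(280, Mul(-1, -320)) = Add(280, 320) = 600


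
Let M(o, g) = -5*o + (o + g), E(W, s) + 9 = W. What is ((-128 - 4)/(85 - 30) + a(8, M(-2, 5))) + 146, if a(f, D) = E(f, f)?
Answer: 713/5 ≈ 142.60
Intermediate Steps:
E(W, s) = -9 + W
M(o, g) = g - 4*o (M(o, g) = -5*o + (g + o) = g - 4*o)
a(f, D) = -9 + f
((-128 - 4)/(85 - 30) + a(8, M(-2, 5))) + 146 = ((-128 - 4)/(85 - 30) + (-9 + 8)) + 146 = (-132/55 - 1) + 146 = (-132*1/55 - 1) + 146 = (-12/5 - 1) + 146 = -17/5 + 146 = 713/5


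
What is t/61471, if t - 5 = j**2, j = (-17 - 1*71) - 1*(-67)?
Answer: 446/61471 ≈ 0.0072554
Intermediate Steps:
j = -21 (j = (-17 - 71) + 67 = -88 + 67 = -21)
t = 446 (t = 5 + (-21)**2 = 5 + 441 = 446)
t/61471 = 446/61471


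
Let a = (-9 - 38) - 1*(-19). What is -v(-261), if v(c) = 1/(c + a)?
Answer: 1/289 ≈ 0.0034602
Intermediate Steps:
a = -28 (a = -47 + 19 = -28)
v(c) = 1/(-28 + c) (v(c) = 1/(c - 28) = 1/(-28 + c))
-v(-261) = -1/(-28 - 261) = -1/(-289) = -1*(-1/289) = 1/289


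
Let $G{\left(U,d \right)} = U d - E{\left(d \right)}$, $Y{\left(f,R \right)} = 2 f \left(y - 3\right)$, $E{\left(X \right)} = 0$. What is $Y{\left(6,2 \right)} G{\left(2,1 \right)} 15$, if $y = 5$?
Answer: $720$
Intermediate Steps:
$Y{\left(f,R \right)} = 4 f$ ($Y{\left(f,R \right)} = 2 f \left(5 - 3\right) = 2 f 2 = 4 f$)
$G{\left(U,d \right)} = U d$ ($G{\left(U,d \right)} = U d - 0 = U d + 0 = U d$)
$Y{\left(6,2 \right)} G{\left(2,1 \right)} 15 = 4 \cdot 6 \cdot 2 \cdot 1 \cdot 15 = 24 \cdot 2 \cdot 15 = 48 \cdot 15 = 720$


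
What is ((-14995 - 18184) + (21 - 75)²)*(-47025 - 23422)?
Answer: 2131937561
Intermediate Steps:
((-14995 - 18184) + (21 - 75)²)*(-47025 - 23422) = (-33179 + (-54)²)*(-70447) = (-33179 + 2916)*(-70447) = -30263*(-70447) = 2131937561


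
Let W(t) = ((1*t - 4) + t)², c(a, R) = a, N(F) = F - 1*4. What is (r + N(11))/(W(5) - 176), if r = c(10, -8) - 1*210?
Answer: 193/140 ≈ 1.3786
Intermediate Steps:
N(F) = -4 + F (N(F) = F - 4 = -4 + F)
W(t) = (-4 + 2*t)² (W(t) = ((t - 4) + t)² = ((-4 + t) + t)² = (-4 + 2*t)²)
r = -200 (r = 10 - 1*210 = 10 - 210 = -200)
(r + N(11))/(W(5) - 176) = (-200 + (-4 + 11))/(4*(-2 + 5)² - 176) = (-200 + 7)/(4*3² - 176) = -193/(4*9 - 176) = -193/(36 - 176) = -193/(-140) = -193*(-1/140) = 193/140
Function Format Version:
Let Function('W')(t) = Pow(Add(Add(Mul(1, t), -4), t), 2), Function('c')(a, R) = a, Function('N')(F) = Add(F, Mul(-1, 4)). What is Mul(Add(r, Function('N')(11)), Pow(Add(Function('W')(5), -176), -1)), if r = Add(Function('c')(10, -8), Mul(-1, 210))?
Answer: Rational(193, 140) ≈ 1.3786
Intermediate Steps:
Function('N')(F) = Add(-4, F) (Function('N')(F) = Add(F, -4) = Add(-4, F))
Function('W')(t) = Pow(Add(-4, Mul(2, t)), 2) (Function('W')(t) = Pow(Add(Add(t, -4), t), 2) = Pow(Add(Add(-4, t), t), 2) = Pow(Add(-4, Mul(2, t)), 2))
r = -200 (r = Add(10, Mul(-1, 210)) = Add(10, -210) = -200)
Mul(Add(r, Function('N')(11)), Pow(Add(Function('W')(5), -176), -1)) = Mul(Add(-200, Add(-4, 11)), Pow(Add(Mul(4, Pow(Add(-2, 5), 2)), -176), -1)) = Mul(Add(-200, 7), Pow(Add(Mul(4, Pow(3, 2)), -176), -1)) = Mul(-193, Pow(Add(Mul(4, 9), -176), -1)) = Mul(-193, Pow(Add(36, -176), -1)) = Mul(-193, Pow(-140, -1)) = Mul(-193, Rational(-1, 140)) = Rational(193, 140)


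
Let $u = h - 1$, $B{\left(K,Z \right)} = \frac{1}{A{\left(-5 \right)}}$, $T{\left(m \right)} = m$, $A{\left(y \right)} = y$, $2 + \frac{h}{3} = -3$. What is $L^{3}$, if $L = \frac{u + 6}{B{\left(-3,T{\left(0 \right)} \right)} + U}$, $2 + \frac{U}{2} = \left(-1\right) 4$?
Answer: $\frac{125000}{226981} \approx 0.55071$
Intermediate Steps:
$h = -15$ ($h = -6 + 3 \left(-3\right) = -6 - 9 = -15$)
$B{\left(K,Z \right)} = - \frac{1}{5}$ ($B{\left(K,Z \right)} = \frac{1}{-5} = - \frac{1}{5}$)
$U = -12$ ($U = -4 + 2 \left(\left(-1\right) 4\right) = -4 + 2 \left(-4\right) = -4 - 8 = -12$)
$u = -16$ ($u = -15 - 1 = -16$)
$L = \frac{50}{61}$ ($L = \frac{-16 + 6}{- \frac{1}{5} - 12} = - \frac{10}{- \frac{61}{5}} = \left(-10\right) \left(- \frac{5}{61}\right) = \frac{50}{61} \approx 0.81967$)
$L^{3} = \left(\frac{50}{61}\right)^{3} = \frac{125000}{226981}$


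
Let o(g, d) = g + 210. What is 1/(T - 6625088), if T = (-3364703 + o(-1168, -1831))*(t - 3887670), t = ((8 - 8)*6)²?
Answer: 1/13084572674782 ≈ 7.6426e-14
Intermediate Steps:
o(g, d) = 210 + g
t = 0 (t = (0*6)² = 0² = 0)
T = 13084579299870 (T = (-3364703 + (210 - 1168))*(0 - 3887670) = (-3364703 - 958)*(-3887670) = -3365661*(-3887670) = 13084579299870)
1/(T - 6625088) = 1/(13084579299870 - 6625088) = 1/13084572674782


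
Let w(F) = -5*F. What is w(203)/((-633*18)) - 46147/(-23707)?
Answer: 549861523/270117558 ≈ 2.0356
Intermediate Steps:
w(203)/((-633*18)) - 46147/(-23707) = (-5*203)/((-633*18)) - 46147/(-23707) = -1015/(-11394) - 46147*(-1/23707) = -1015*(-1/11394) + 46147/23707 = 1015/11394 + 46147/23707 = 549861523/270117558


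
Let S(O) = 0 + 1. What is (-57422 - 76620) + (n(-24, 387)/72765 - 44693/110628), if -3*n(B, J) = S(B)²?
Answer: -51381941235841/383326020 ≈ -1.3404e+5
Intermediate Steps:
S(O) = 1
n(B, J) = -⅓ (n(B, J) = -⅓*1² = -⅓*1 = -⅓)
(-57422 - 76620) + (n(-24, 387)/72765 - 44693/110628) = (-57422 - 76620) + (-⅓/72765 - 44693/110628) = -134042 + (-⅓*1/72765 - 44693*1/110628) = -134042 + (-1/218295 - 44693/110628) = -134042 - 154863001/383326020 = -51381941235841/383326020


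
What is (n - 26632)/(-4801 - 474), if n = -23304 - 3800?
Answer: 53736/5275 ≈ 10.187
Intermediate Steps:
n = -27104
(n - 26632)/(-4801 - 474) = (-27104 - 26632)/(-4801 - 474) = -53736/(-5275) = -53736*(-1/5275) = 53736/5275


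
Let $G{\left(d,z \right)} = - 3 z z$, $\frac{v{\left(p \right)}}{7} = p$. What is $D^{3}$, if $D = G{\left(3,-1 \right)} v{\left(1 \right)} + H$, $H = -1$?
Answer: $-10648$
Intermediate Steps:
$v{\left(p \right)} = 7 p$
$G{\left(d,z \right)} = - 3 z^{2}$
$D = -22$ ($D = - 3 \left(-1\right)^{2} \cdot 7 \cdot 1 - 1 = \left(-3\right) 1 \cdot 7 - 1 = \left(-3\right) 7 - 1 = -21 - 1 = -22$)
$D^{3} = \left(-22\right)^{3} = -10648$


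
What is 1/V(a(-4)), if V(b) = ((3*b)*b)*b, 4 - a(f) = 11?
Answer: -1/1029 ≈ -0.00097182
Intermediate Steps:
a(f) = -7 (a(f) = 4 - 1*11 = 4 - 11 = -7)
V(b) = 3*b³ (V(b) = (3*b²)*b = 3*b³)
1/V(a(-4)) = 1/(3*(-7)³) = 1/(3*(-343)) = 1/(-1029) = -1/1029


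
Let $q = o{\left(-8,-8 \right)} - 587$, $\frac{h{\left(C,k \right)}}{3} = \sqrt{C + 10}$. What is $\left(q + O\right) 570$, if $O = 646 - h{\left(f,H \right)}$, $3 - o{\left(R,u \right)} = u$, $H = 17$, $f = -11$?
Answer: $39900 - 1710 i \approx 39900.0 - 1710.0 i$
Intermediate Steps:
$o{\left(R,u \right)} = 3 - u$
$h{\left(C,k \right)} = 3 \sqrt{10 + C}$ ($h{\left(C,k \right)} = 3 \sqrt{C + 10} = 3 \sqrt{10 + C}$)
$O = 646 - 3 i$ ($O = 646 - 3 \sqrt{10 - 11} = 646 - 3 \sqrt{-1} = 646 - 3 i \approx 646.0 - 3.0 i$)
$q = -576$ ($q = \left(3 - -8\right) - 587 = \left(3 + 8\right) - 587 = 11 - 587 = -576$)
$\left(q + O\right) 570 = \left(-576 + \left(646 - 3 i\right)\right) 570 = \left(70 - 3 i\right) 570 = 39900 - 1710 i$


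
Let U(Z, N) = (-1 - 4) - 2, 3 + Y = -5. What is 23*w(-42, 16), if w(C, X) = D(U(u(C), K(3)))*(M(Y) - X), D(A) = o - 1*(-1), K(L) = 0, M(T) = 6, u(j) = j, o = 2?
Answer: -690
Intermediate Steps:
Y = -8 (Y = -3 - 5 = -8)
U(Z, N) = -7 (U(Z, N) = -5 - 2 = -7)
D(A) = 3 (D(A) = 2 - 1*(-1) = 2 + 1 = 3)
w(C, X) = 18 - 3*X (w(C, X) = 3*(6 - X) = 18 - 3*X)
23*w(-42, 16) = 23*(18 - 3*16) = 23*(18 - 48) = 23*(-30) = -690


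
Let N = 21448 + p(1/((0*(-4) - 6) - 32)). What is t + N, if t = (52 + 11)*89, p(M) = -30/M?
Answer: 28195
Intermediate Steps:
t = 5607 (t = 63*89 = 5607)
N = 22588 (N = 21448 - 30/(1/((0*(-4) - 6) - 32)) = 21448 - 30/(1/((0 - 6) - 32)) = 21448 - 30/(1/(-6 - 32)) = 21448 - 30/(1/(-38)) = 21448 - 30/(-1/38) = 21448 - 30*(-38) = 21448 + 1140 = 22588)
t + N = 5607 + 22588 = 28195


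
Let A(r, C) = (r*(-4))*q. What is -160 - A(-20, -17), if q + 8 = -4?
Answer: 800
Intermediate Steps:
q = -12 (q = -8 - 4 = -12)
A(r, C) = 48*r (A(r, C) = (r*(-4))*(-12) = -4*r*(-12) = 48*r)
-160 - A(-20, -17) = -160 - 48*(-20) = -160 - 1*(-960) = -160 + 960 = 800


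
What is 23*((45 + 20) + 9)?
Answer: 1702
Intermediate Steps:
23*((45 + 20) + 9) = 23*(65 + 9) = 23*74 = 1702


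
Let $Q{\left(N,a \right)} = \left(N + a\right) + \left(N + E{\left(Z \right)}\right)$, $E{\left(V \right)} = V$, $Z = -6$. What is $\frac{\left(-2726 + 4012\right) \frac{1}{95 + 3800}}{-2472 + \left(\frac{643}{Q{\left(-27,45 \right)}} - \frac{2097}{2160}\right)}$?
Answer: $- \frac{20576}{156786993} \approx -0.00013124$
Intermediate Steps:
$Q{\left(N,a \right)} = -6 + a + 2 N$ ($Q{\left(N,a \right)} = \left(N + a\right) + \left(N - 6\right) = \left(N + a\right) + \left(-6 + N\right) = -6 + a + 2 N$)
$\frac{\left(-2726 + 4012\right) \frac{1}{95 + 3800}}{-2472 + \left(\frac{643}{Q{\left(-27,45 \right)}} - \frac{2097}{2160}\right)} = \frac{\left(-2726 + 4012\right) \frac{1}{95 + 3800}}{-2472 + \left(\frac{643}{-6 + 45 + 2 \left(-27\right)} - \frac{2097}{2160}\right)} = \frac{1286 \cdot \frac{1}{3895}}{-2472 + \left(\frac{643}{-6 + 45 - 54} - \frac{233}{240}\right)} = \frac{1286 \cdot \frac{1}{3895}}{-2472 + \left(\frac{643}{-15} - \frac{233}{240}\right)} = \frac{1286}{3895 \left(-2472 + \left(643 \left(- \frac{1}{15}\right) - \frac{233}{240}\right)\right)} = \frac{1286}{3895 \left(-2472 - \frac{3507}{80}\right)} = \frac{1286}{3895 \left(- \frac{201267}{80}\right)} = \frac{1286}{3895} \left(- \frac{80}{201267}\right) = - \frac{20576}{156786993}$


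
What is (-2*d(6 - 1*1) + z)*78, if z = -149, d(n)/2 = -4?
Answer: -10374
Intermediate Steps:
d(n) = -8 (d(n) = 2*(-4) = -8)
(-2*d(6 - 1*1) + z)*78 = (-2*(-8) - 149)*78 = (16 - 149)*78 = -133*78 = -10374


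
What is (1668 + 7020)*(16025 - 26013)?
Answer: -86775744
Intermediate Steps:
(1668 + 7020)*(16025 - 26013) = 8688*(-9988) = -86775744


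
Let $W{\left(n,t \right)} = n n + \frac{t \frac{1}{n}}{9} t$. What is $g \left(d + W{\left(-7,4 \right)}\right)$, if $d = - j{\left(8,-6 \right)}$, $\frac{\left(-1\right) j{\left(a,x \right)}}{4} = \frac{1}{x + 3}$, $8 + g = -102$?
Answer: $- \frac{328570}{63} \approx -5215.4$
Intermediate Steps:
$g = -110$ ($g = -8 - 102 = -110$)
$j{\left(a,x \right)} = - \frac{4}{3 + x}$ ($j{\left(a,x \right)} = - \frac{4}{x + 3} = - \frac{4}{3 + x}$)
$d = - \frac{4}{3}$ ($d = - \frac{-4}{3 - 6} = - \frac{-4}{-3} = - \frac{\left(-4\right) \left(-1\right)}{3} = \left(-1\right) \frac{4}{3} = - \frac{4}{3} \approx -1.3333$)
$W{\left(n,t \right)} = n^{2} + \frac{t^{2}}{9 n}$ ($W{\left(n,t \right)} = n^{2} + \frac{t}{n} \frac{1}{9} t = n^{2} + \frac{t}{9 n} t = n^{2} + \frac{t^{2}}{9 n}$)
$g \left(d + W{\left(-7,4 \right)}\right) = - 110 \left(- \frac{4}{3} + \frac{\left(-7\right)^{3} + \frac{4^{2}}{9}}{-7}\right) = - 110 \left(- \frac{4}{3} - \frac{-343 + \frac{1}{9} \cdot 16}{7}\right) = - 110 \left(- \frac{4}{3} - \frac{-343 + \frac{16}{9}}{7}\right) = - 110 \left(- \frac{4}{3} - - \frac{3071}{63}\right) = - 110 \left(- \frac{4}{3} + \frac{3071}{63}\right) = \left(-110\right) \frac{2987}{63} = - \frac{328570}{63}$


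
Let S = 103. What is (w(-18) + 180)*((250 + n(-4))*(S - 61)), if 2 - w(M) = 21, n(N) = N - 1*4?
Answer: 1636404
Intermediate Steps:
n(N) = -4 + N (n(N) = N - 4 = -4 + N)
w(M) = -19 (w(M) = 2 - 1*21 = 2 - 21 = -19)
(w(-18) + 180)*((250 + n(-4))*(S - 61)) = (-19 + 180)*((250 + (-4 - 4))*(103 - 61)) = 161*((250 - 8)*42) = 161*(242*42) = 161*10164 = 1636404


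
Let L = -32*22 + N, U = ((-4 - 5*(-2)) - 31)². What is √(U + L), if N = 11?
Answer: 2*I*√17 ≈ 8.2462*I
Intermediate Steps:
U = 625 (U = ((-4 + 10) - 31)² = (6 - 31)² = (-25)² = 625)
L = -693 (L = -32*22 + 11 = -704 + 11 = -693)
√(U + L) = √(625 - 693) = √(-68) = 2*I*√17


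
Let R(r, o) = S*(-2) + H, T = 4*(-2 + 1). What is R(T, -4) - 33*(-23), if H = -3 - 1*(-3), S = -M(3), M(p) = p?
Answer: 765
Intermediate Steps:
S = -3 (S = -1*3 = -3)
H = 0 (H = -3 + 3 = 0)
T = -4 (T = 4*(-1) = -4)
R(r, o) = 6 (R(r, o) = -3*(-2) + 0 = 6 + 0 = 6)
R(T, -4) - 33*(-23) = 6 - 33*(-23) = 6 + 759 = 765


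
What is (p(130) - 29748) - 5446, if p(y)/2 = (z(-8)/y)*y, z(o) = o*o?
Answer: -35066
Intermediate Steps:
z(o) = o²
p(y) = 128 (p(y) = 2*(((-8)²/y)*y) = 2*((64/y)*y) = 2*64 = 128)
(p(130) - 29748) - 5446 = (128 - 29748) - 5446 = -29620 - 5446 = -35066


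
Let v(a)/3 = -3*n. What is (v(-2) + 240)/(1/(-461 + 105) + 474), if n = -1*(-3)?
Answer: 75828/168743 ≈ 0.44937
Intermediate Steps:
n = 3
v(a) = -27 (v(a) = 3*(-3*3) = 3*(-9) = -27)
(v(-2) + 240)/(1/(-461 + 105) + 474) = (-27 + 240)/(1/(-461 + 105) + 474) = 213/(1/(-356) + 474) = 213/(-1/356 + 474) = 213/(168743/356) = 213*(356/168743) = 75828/168743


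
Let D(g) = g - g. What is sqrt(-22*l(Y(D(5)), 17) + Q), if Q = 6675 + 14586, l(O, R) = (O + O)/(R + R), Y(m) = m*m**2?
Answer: sqrt(21261) ≈ 145.81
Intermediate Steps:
D(g) = 0
Y(m) = m**3
l(O, R) = O/R (l(O, R) = (2*O)/((2*R)) = (2*O)*(1/(2*R)) = O/R)
Q = 21261
sqrt(-22*l(Y(D(5)), 17) + Q) = sqrt(-22*0**3/17 + 21261) = sqrt(-0/17 + 21261) = sqrt(-22*0 + 21261) = sqrt(0 + 21261) = sqrt(21261)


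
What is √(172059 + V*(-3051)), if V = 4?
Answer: √159855 ≈ 399.82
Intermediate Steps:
√(172059 + V*(-3051)) = √(172059 + 4*(-3051)) = √(172059 - 12204) = √159855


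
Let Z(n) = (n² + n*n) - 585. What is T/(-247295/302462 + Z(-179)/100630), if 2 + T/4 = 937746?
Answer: -28541880686008640/1419966559 ≈ -2.0100e+7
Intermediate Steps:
T = 3750976 (T = -8 + 4*937746 = -8 + 3750984 = 3750976)
Z(n) = -585 + 2*n² (Z(n) = (n² + n²) - 585 = 2*n² - 585 = -585 + 2*n²)
T/(-247295/302462 + Z(-179)/100630) = 3750976/(-247295/302462 + (-585 + 2*(-179)²)/100630) = 3750976/(-247295*1/302462 + (-585 + 2*32041)*(1/100630)) = 3750976/(-247295/302462 + (-585 + 64082)*(1/100630)) = 3750976/(-247295/302462 + 63497*(1/100630)) = 3750976/(-247295/302462 + 63497/100630) = 3750976/(-1419966559/7609187765) = 3750976*(-7609187765/1419966559) = -28541880686008640/1419966559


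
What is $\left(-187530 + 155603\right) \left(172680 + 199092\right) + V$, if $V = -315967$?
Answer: $-11869880611$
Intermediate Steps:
$\left(-187530 + 155603\right) \left(172680 + 199092\right) + V = \left(-187530 + 155603\right) \left(172680 + 199092\right) - 315967 = \left(-31927\right) 371772 - 315967 = -11869564644 - 315967 = -11869880611$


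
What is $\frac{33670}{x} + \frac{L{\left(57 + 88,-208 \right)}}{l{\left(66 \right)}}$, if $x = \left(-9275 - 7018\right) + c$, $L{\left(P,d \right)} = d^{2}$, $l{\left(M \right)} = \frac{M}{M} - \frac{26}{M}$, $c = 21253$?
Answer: $\frac{177053123}{2480} \approx 71392.0$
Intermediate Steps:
$l{\left(M \right)} = 1 - \frac{26}{M}$
$x = 4960$ ($x = \left(-9275 - 7018\right) + 21253 = -16293 + 21253 = 4960$)
$\frac{33670}{x} + \frac{L{\left(57 + 88,-208 \right)}}{l{\left(66 \right)}} = \frac{33670}{4960} + \frac{\left(-208\right)^{2}}{\frac{1}{66} \left(-26 + 66\right)} = 33670 \cdot \frac{1}{4960} + \frac{43264}{\frac{1}{66} \cdot 40} = \frac{3367}{496} + \frac{43264}{\frac{20}{33}} = \frac{3367}{496} + 43264 \cdot \frac{33}{20} = \frac{3367}{496} + \frac{356928}{5} = \frac{177053123}{2480}$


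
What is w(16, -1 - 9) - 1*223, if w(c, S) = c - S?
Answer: -197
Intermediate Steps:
w(16, -1 - 9) - 1*223 = (16 - (-1 - 9)) - 1*223 = (16 - 1*(-10)) - 223 = (16 + 10) - 223 = 26 - 223 = -197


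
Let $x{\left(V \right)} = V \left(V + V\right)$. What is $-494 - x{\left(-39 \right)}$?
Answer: $-3536$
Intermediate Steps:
$x{\left(V \right)} = 2 V^{2}$ ($x{\left(V \right)} = V 2 V = 2 V^{2}$)
$-494 - x{\left(-39 \right)} = -494 - 2 \left(-39\right)^{2} = -494 - 2 \cdot 1521 = -494 - 3042 = -3536$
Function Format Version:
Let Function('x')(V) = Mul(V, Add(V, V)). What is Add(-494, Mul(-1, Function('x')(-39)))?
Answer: -3536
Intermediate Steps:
Function('x')(V) = Mul(2, Pow(V, 2)) (Function('x')(V) = Mul(V, Mul(2, V)) = Mul(2, Pow(V, 2)))
Add(-494, Mul(-1, Function('x')(-39))) = Add(-494, Mul(-1, Mul(2, Pow(-39, 2)))) = Add(-494, Mul(-1, Mul(2, 1521))) = Add(-494, Mul(-1, 3042)) = Add(-494, -3042) = -3536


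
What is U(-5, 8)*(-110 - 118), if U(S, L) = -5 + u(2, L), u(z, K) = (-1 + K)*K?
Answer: -11628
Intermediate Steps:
u(z, K) = K*(-1 + K)
U(S, L) = -5 + L*(-1 + L)
U(-5, 8)*(-110 - 118) = (-5 + 8*(-1 + 8))*(-110 - 118) = (-5 + 8*7)*(-228) = (-5 + 56)*(-228) = 51*(-228) = -11628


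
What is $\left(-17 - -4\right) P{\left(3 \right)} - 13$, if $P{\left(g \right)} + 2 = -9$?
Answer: $130$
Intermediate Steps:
$P{\left(g \right)} = -11$ ($P{\left(g \right)} = -2 - 9 = -11$)
$\left(-17 - -4\right) P{\left(3 \right)} - 13 = \left(-17 - -4\right) \left(-11\right) - 13 = \left(-17 + 4\right) \left(-11\right) - 13 = \left(-13\right) \left(-11\right) - 13 = 143 - 13 = 130$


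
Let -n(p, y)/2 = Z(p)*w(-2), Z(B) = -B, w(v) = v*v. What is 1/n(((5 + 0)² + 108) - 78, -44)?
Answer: 1/440 ≈ 0.0022727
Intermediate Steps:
w(v) = v²
n(p, y) = 8*p (n(p, y) = -2*(-p)*(-2)² = -2*(-p)*4 = -(-8)*p = 8*p)
1/n(((5 + 0)² + 108) - 78, -44) = 1/(8*(((5 + 0)² + 108) - 78)) = 1/(8*((5² + 108) - 78)) = 1/(8*((25 + 108) - 78)) = 1/(8*(133 - 78)) = 1/(8*55) = 1/440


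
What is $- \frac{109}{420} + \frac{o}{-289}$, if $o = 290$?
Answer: $- \frac{153301}{121380} \approx -1.263$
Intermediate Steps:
$- \frac{109}{420} + \frac{o}{-289} = - \frac{109}{420} + \frac{290}{-289} = \left(-109\right) \frac{1}{420} + 290 \left(- \frac{1}{289}\right) = - \frac{109}{420} - \frac{290}{289} = - \frac{153301}{121380}$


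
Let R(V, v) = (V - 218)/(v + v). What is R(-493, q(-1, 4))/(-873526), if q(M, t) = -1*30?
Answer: -237/17470520 ≈ -1.3566e-5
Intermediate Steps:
q(M, t) = -30
R(V, v) = (-218 + V)/(2*v) (R(V, v) = (-218 + V)/((2*v)) = (-218 + V)*(1/(2*v)) = (-218 + V)/(2*v))
R(-493, q(-1, 4))/(-873526) = ((1/2)*(-218 - 493)/(-30))/(-873526) = ((1/2)*(-1/30)*(-711))*(-1/873526) = (237/20)*(-1/873526) = -237/17470520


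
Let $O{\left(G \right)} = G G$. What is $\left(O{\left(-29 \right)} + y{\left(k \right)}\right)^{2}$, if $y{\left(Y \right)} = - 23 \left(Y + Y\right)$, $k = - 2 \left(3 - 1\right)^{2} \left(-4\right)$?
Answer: $398161$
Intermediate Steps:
$O{\left(G \right)} = G^{2}$
$k = 32$ ($k = - 2 \cdot 2^{2} \left(-4\right) = \left(-2\right) 4 \left(-4\right) = \left(-8\right) \left(-4\right) = 32$)
$y{\left(Y \right)} = - 46 Y$ ($y{\left(Y \right)} = - 23 \cdot 2 Y = - 46 Y$)
$\left(O{\left(-29 \right)} + y{\left(k \right)}\right)^{2} = \left(\left(-29\right)^{2} - 1472\right)^{2} = \left(841 - 1472\right)^{2} = \left(-631\right)^{2} = 398161$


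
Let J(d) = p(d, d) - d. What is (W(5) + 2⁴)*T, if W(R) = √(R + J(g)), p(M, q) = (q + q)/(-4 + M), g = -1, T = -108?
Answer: -1728 - 432*√10/5 ≈ -2001.2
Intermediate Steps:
p(M, q) = 2*q/(-4 + M) (p(M, q) = (2*q)/(-4 + M) = 2*q/(-4 + M))
J(d) = -d + 2*d/(-4 + d) (J(d) = 2*d/(-4 + d) - d = -d + 2*d/(-4 + d))
W(R) = √(7/5 + R) (W(R) = √(R - (6 - 1*(-1))/(-4 - 1)) = √(R - 1*(6 + 1)/(-5)) = √(R - 1*(-⅕)*7) = √(R + 7/5) = √(7/5 + R))
(W(5) + 2⁴)*T = (√(35 + 25*5)/5 + 2⁴)*(-108) = (√(35 + 125)/5 + 16)*(-108) = (√160/5 + 16)*(-108) = ((4*√10)/5 + 16)*(-108) = (4*√10/5 + 16)*(-108) = (16 + 4*√10/5)*(-108) = -1728 - 432*√10/5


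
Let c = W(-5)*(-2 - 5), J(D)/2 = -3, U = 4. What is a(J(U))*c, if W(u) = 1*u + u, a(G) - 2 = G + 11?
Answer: 490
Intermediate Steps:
J(D) = -6 (J(D) = 2*(-3) = -6)
a(G) = 13 + G (a(G) = 2 + (G + 11) = 2 + (11 + G) = 13 + G)
W(u) = 2*u (W(u) = u + u = 2*u)
c = 70 (c = (2*(-5))*(-2 - 5) = -10*(-7) = 70)
a(J(U))*c = (13 - 6)*70 = 7*70 = 490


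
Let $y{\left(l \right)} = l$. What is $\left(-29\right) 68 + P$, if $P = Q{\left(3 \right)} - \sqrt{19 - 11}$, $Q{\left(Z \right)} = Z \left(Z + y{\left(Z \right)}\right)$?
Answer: $-1954 - 2 \sqrt{2} \approx -1956.8$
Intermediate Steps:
$Q{\left(Z \right)} = 2 Z^{2}$ ($Q{\left(Z \right)} = Z \left(Z + Z\right) = Z 2 Z = 2 Z^{2}$)
$P = 18 - 2 \sqrt{2}$ ($P = 2 \cdot 3^{2} - \sqrt{19 - 11} = 2 \cdot 9 - \sqrt{8} = 18 - 2 \sqrt{2} \approx 15.172$)
$\left(-29\right) 68 + P = \left(-29\right) 68 + \left(18 - 2 \sqrt{2}\right) = -1972 + \left(18 - 2 \sqrt{2}\right) = -1954 - 2 \sqrt{2}$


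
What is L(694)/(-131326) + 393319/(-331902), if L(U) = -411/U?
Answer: -17923526609057/15124814632044 ≈ -1.1850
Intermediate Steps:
L(694)/(-131326) + 393319/(-331902) = -411/694/(-131326) + 393319/(-331902) = -411*1/694*(-1/131326) + 393319*(-1/331902) = -411/694*(-1/131326) - 393319/331902 = 411/91140244 - 393319/331902 = -17923526609057/15124814632044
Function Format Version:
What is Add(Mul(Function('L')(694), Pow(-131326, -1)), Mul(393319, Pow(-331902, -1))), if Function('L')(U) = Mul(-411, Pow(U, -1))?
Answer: Rational(-17923526609057, 15124814632044) ≈ -1.1850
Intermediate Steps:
Add(Mul(Function('L')(694), Pow(-131326, -1)), Mul(393319, Pow(-331902, -1))) = Add(Mul(Mul(-411, Pow(694, -1)), Pow(-131326, -1)), Mul(393319, Pow(-331902, -1))) = Add(Mul(Mul(-411, Rational(1, 694)), Rational(-1, 131326)), Mul(393319, Rational(-1, 331902))) = Add(Mul(Rational(-411, 694), Rational(-1, 131326)), Rational(-393319, 331902)) = Add(Rational(411, 91140244), Rational(-393319, 331902)) = Rational(-17923526609057, 15124814632044)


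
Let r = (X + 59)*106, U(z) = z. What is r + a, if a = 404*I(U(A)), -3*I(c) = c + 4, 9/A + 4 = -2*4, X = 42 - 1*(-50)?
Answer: 46705/3 ≈ 15568.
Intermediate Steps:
X = 92 (X = 42 + 50 = 92)
A = -3/4 (A = 9/(-4 - 2*4) = 9/(-4 - 8) = 9/(-12) = 9*(-1/12) = -3/4 ≈ -0.75000)
I(c) = -4/3 - c/3 (I(c) = -(c + 4)/3 = -(4 + c)/3 = -4/3 - c/3)
r = 16006 (r = (92 + 59)*106 = 151*106 = 16006)
a = -1313/3 (a = 404*(-4/3 - 1/3*(-3/4)) = 404*(-4/3 + 1/4) = 404*(-13/12) = -1313/3 ≈ -437.67)
r + a = 16006 - 1313/3 = 46705/3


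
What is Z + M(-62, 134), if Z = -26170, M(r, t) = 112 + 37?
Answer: -26021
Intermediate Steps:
M(r, t) = 149
Z + M(-62, 134) = -26170 + 149 = -26021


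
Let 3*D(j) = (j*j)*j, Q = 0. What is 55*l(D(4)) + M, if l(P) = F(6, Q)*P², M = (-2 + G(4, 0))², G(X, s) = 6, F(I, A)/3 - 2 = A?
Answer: 450608/3 ≈ 1.5020e+5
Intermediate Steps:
F(I, A) = 6 + 3*A
D(j) = j³/3 (D(j) = ((j*j)*j)/3 = (j²*j)/3 = j³/3)
M = 16 (M = (-2 + 6)² = 4² = 16)
l(P) = 6*P² (l(P) = (6 + 3*0)*P² = (6 + 0)*P² = 6*P²)
55*l(D(4)) + M = 55*(6*((⅓)*4³)²) + 16 = 55*(6*((⅓)*64)²) + 16 = 55*(6*(64/3)²) + 16 = 55*(6*(4096/9)) + 16 = 55*(8192/3) + 16 = 450560/3 + 16 = 450608/3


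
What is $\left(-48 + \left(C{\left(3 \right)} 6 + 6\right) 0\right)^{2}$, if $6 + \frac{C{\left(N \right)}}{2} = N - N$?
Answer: $2304$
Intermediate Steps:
$C{\left(N \right)} = -12$ ($C{\left(N \right)} = -12 + 2 \left(N - N\right) = -12 + 2 \cdot 0 = -12 + 0 = -12$)
$\left(-48 + \left(C{\left(3 \right)} 6 + 6\right) 0\right)^{2} = \left(-48 + \left(\left(-12\right) 6 + 6\right) 0\right)^{2} = \left(-48 + \left(-72 + 6\right) 0\right)^{2} = \left(-48 - 0\right)^{2} = \left(-48 + 0\right)^{2} = \left(-48\right)^{2} = 2304$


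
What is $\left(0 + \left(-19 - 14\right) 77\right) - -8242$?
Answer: $5701$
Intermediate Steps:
$\left(0 + \left(-19 - 14\right) 77\right) - -8242 = \left(0 + \left(-19 - 14\right) 77\right) + 8242 = \left(0 - 2541\right) + 8242 = -2541 + 8242 = 5701$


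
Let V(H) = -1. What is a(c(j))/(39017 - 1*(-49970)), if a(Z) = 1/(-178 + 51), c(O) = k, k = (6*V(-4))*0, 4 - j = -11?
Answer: -1/11301349 ≈ -8.8485e-8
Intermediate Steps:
j = 15 (j = 4 - 1*(-11) = 4 + 11 = 15)
k = 0 (k = (6*(-1))*0 = -6*0 = 0)
c(O) = 0
a(Z) = -1/127 (a(Z) = 1/(-127) = -1/127)
a(c(j))/(39017 - 1*(-49970)) = -1/(127*(39017 - 1*(-49970))) = -1/(127*(39017 + 49970)) = -1/127/88987 = -1/127*1/88987 = -1/11301349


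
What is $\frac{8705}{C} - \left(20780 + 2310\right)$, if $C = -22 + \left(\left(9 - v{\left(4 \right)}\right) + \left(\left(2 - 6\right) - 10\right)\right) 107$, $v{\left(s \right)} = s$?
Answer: $- \frac{4550471}{197} \approx -23099.0$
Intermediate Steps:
$C = -985$ ($C = -22 + \left(\left(9 - 4\right) + \left(\left(2 - 6\right) - 10\right)\right) 107 = -22 + \left(\left(9 - 4\right) - 14\right) 107 = -22 + \left(5 - 14\right) 107 = -22 - 963 = -985$)
$\frac{8705}{C} - \left(20780 + 2310\right) = \frac{8705}{-985} - \left(20780 + 2310\right) = 8705 \left(- \frac{1}{985}\right) - 23090 = - \frac{1741}{197} - 23090 = - \frac{4550471}{197}$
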